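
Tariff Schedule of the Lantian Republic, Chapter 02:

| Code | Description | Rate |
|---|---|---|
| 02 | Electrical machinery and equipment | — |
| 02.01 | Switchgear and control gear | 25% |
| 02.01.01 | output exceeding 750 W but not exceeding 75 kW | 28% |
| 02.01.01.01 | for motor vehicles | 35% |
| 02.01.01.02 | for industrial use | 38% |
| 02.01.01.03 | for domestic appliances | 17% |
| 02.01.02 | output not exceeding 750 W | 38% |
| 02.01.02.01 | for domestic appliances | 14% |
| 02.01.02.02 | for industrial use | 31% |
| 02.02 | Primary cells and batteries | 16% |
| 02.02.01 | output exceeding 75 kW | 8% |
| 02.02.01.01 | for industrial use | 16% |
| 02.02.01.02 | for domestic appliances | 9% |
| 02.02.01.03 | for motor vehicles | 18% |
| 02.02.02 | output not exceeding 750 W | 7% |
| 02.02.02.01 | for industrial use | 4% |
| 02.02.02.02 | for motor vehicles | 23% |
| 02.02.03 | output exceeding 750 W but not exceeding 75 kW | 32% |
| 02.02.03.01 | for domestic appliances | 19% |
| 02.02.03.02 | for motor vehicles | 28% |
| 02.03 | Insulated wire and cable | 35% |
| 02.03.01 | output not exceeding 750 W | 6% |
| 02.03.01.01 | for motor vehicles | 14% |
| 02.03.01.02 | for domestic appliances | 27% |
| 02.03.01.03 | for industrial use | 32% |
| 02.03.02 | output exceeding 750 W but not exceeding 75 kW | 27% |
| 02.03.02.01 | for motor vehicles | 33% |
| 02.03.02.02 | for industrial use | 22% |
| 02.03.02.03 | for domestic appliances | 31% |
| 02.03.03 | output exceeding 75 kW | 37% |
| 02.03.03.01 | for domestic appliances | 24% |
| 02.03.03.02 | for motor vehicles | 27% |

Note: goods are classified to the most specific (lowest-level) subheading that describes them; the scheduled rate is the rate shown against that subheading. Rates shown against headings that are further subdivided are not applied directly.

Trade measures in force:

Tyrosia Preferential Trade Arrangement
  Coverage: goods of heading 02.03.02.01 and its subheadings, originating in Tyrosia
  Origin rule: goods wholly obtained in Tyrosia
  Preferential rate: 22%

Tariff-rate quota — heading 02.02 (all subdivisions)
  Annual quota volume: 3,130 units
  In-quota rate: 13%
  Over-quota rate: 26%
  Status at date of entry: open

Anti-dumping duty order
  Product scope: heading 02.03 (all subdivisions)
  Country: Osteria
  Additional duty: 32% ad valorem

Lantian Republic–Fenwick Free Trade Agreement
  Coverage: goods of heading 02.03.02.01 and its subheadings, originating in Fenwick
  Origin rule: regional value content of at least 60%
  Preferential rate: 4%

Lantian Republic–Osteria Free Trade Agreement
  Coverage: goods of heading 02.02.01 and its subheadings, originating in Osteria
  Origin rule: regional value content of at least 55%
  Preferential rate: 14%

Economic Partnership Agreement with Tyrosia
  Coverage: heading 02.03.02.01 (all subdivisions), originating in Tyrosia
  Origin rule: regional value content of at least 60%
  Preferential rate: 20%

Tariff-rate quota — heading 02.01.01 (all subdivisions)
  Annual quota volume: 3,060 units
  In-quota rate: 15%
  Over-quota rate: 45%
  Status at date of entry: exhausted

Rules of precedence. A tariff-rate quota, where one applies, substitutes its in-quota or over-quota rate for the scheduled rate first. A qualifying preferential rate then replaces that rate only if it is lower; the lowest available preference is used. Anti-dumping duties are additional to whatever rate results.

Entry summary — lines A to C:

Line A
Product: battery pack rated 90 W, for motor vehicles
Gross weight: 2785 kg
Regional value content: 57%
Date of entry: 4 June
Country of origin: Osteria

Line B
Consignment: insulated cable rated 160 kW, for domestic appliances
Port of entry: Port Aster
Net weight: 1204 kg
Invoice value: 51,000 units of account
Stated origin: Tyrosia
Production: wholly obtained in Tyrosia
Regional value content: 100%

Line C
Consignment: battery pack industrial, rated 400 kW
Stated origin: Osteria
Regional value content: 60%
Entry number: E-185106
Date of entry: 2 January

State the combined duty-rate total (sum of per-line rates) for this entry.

Line A: battery pack → 02.02; rated 90 W → 02.02.02; for motor vehicles → 02.02.02.02. Scheduled 23%. quota on 02.02 open → in-quota 13%; Osteria agreement on 02.02.01: 02.02.02.02 not covered. → 13%.
Line B: insulated cable → 02.03; rated 160 kW → 02.03.03; for domestic appliances → 02.03.03.01. Scheduled 24%. Tyrosia agreement on 02.03.02.01: 02.03.03.01 not covered; Tyrosia agreement on 02.03.02.01: 02.03.03.01 not covered. → 24%.
Line C: battery pack → 02.02; rated 400 kW → 02.02.01; industrial → 02.02.01.01. Scheduled 16%. quota on 02.02 open → in-quota 13%; Osteria agreement on 02.02.01: RVC ≥ 55% → 14% available; preference 14% not lower than 13% → no reduction. → 13%.
Sum: 13% + 24% + 13% = 50%.

50%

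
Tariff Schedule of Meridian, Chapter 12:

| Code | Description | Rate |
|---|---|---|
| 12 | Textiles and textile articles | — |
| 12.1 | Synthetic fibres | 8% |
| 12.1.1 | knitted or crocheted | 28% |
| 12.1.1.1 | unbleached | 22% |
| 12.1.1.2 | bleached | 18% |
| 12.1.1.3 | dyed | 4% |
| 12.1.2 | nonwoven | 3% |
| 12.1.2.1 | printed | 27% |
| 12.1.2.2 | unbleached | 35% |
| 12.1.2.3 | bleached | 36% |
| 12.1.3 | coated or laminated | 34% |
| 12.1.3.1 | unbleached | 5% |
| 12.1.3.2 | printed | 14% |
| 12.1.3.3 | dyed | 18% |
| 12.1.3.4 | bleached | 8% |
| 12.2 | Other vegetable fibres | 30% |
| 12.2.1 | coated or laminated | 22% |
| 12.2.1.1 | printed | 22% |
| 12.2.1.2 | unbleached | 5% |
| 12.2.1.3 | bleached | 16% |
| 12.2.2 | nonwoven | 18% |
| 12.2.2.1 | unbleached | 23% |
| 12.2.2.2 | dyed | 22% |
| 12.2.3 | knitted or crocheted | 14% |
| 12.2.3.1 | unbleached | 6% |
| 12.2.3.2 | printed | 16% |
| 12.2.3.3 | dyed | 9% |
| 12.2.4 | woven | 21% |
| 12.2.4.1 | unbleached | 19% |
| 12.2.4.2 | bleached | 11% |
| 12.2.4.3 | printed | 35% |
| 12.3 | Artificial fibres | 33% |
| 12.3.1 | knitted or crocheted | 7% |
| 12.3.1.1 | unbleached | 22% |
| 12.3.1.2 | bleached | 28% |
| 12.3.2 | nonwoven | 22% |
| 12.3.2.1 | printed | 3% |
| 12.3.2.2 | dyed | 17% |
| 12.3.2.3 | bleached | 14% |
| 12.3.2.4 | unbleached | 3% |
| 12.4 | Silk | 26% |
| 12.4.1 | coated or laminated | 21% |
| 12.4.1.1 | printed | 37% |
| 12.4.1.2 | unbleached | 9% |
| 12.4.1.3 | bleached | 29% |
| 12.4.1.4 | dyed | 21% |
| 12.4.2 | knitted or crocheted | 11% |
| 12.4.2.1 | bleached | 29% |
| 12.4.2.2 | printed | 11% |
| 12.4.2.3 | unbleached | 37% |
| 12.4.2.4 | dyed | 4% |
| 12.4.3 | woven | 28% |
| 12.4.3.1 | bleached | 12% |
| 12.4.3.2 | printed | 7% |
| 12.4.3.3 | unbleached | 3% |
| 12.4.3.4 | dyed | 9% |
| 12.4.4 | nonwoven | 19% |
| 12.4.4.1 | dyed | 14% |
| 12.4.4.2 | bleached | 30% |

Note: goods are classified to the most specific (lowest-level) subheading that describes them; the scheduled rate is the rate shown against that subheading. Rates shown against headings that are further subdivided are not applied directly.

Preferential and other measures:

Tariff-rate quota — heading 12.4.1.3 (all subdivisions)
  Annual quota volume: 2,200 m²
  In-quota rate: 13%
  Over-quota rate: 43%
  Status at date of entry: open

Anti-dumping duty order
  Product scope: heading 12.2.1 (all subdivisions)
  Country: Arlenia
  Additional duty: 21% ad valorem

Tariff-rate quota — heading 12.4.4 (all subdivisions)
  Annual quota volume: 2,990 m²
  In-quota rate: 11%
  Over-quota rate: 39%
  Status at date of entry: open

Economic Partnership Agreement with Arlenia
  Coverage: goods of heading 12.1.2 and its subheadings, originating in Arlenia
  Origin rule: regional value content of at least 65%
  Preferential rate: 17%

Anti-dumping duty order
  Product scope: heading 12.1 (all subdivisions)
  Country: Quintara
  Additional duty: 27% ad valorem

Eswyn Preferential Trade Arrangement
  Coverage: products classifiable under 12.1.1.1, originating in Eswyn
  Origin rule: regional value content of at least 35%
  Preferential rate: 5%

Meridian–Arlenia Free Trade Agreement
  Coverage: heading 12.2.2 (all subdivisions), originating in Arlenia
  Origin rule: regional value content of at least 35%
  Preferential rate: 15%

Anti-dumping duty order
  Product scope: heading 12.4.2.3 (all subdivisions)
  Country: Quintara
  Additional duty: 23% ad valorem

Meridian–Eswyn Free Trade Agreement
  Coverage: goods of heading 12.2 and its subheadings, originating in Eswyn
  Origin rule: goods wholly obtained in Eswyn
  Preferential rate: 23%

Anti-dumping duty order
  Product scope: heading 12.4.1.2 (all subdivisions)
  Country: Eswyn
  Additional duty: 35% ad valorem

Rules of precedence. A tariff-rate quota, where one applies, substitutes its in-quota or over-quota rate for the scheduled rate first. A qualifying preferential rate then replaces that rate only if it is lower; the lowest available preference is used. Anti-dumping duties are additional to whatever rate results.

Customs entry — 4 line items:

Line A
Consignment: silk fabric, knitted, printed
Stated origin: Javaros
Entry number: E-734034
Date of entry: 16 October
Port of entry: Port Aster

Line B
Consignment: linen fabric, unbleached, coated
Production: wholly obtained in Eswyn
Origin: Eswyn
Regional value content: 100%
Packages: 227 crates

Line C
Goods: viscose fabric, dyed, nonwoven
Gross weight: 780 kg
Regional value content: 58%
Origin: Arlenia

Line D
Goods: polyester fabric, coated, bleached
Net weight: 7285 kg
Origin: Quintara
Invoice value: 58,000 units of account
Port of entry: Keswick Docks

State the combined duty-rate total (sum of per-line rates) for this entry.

68%

Line A: silk → 12.4; knitted → 12.4.2; printed → 12.4.2.2. Scheduled 11%. No special measure applies. → 11%.
Line B: linen → 12.2; coated → 12.2.1; unbleached → 12.2.1.2. Scheduled 5%. Eswyn agreement on 12.1.1.1: 12.2.1.2 not covered; Eswyn agreement on 12.2: wholly obtained → 23% available; preference 23% not lower than 5% → no reduction. → 5%.
Line C: viscose → 12.3; nonwoven → 12.3.2; dyed → 12.3.2.2. Scheduled 17%. Arlenia agreement on 12.1.2: 12.3.2.2 not covered; Arlenia agreement on 12.2.2: 12.3.2.2 not covered. → 17%.
Line D: polyester → 12.1; coated → 12.1.3; bleached → 12.1.3.4. Scheduled 8%. anti-dumping (Quintara, 12.1): +27%; total 8% + 27% = 35%. → 35%.
Sum: 11% + 5% + 17% + 35% = 68%.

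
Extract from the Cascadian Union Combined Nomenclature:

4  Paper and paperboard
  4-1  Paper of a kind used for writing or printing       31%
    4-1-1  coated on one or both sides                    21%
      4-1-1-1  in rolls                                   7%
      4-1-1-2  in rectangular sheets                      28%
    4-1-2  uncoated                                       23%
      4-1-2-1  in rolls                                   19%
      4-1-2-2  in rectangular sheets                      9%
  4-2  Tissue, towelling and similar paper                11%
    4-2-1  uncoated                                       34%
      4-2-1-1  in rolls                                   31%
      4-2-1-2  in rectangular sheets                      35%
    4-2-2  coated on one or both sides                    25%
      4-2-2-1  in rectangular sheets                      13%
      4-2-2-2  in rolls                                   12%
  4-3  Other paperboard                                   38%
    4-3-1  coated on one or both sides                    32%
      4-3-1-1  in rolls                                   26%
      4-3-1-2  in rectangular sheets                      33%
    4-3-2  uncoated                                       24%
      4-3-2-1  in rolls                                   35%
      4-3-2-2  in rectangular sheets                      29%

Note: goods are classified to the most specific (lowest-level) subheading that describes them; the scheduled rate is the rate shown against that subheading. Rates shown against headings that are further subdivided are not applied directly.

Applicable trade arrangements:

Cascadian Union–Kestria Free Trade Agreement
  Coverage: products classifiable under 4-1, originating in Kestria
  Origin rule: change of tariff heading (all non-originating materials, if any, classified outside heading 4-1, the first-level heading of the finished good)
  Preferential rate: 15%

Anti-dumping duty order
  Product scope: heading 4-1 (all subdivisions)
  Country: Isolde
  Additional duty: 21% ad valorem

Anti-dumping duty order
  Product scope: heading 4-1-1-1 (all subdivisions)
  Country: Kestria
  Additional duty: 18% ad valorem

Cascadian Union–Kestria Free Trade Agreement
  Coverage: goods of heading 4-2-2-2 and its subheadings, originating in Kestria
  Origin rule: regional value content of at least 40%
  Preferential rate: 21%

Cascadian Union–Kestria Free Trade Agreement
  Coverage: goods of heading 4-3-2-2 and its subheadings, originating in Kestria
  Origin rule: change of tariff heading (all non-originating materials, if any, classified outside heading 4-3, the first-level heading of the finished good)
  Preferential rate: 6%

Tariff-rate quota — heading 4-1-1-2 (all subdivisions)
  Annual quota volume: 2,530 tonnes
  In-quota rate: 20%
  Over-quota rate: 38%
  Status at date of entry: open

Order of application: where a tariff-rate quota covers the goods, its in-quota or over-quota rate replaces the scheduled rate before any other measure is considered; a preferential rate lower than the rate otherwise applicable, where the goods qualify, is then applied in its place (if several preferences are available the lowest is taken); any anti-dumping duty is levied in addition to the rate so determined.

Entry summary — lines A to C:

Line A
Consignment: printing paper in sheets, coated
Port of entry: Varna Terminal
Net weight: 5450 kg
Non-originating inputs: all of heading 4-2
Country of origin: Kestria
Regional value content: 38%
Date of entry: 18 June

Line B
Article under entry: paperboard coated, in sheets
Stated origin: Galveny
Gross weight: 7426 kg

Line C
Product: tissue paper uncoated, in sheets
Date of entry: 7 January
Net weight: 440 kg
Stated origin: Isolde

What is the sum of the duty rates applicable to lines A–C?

Line A: printing paper → 4-1; coated → 4-1-1; in sheets → 4-1-1-2. Scheduled 28%. quota on 4-1-1-2 open → in-quota 20%; Kestria agreement on 4-1: CTH met → 15% available; Kestria agreement on 4-2-2-2: 4-1-1-2 not covered; Kestria agreement on 4-3-2-2: 4-1-1-2 not covered; preferential 15%. → 15%.
Line B: paperboard → 4-3; coated → 4-3-1; in sheets → 4-3-1-2. Scheduled 33%. No special measure applies. → 33%.
Line C: tissue paper → 4-2; uncoated → 4-2-1; in sheets → 4-2-1-2. Scheduled 35%. No special measure applies. → 35%.
Sum: 15% + 33% + 35% = 83%.

83%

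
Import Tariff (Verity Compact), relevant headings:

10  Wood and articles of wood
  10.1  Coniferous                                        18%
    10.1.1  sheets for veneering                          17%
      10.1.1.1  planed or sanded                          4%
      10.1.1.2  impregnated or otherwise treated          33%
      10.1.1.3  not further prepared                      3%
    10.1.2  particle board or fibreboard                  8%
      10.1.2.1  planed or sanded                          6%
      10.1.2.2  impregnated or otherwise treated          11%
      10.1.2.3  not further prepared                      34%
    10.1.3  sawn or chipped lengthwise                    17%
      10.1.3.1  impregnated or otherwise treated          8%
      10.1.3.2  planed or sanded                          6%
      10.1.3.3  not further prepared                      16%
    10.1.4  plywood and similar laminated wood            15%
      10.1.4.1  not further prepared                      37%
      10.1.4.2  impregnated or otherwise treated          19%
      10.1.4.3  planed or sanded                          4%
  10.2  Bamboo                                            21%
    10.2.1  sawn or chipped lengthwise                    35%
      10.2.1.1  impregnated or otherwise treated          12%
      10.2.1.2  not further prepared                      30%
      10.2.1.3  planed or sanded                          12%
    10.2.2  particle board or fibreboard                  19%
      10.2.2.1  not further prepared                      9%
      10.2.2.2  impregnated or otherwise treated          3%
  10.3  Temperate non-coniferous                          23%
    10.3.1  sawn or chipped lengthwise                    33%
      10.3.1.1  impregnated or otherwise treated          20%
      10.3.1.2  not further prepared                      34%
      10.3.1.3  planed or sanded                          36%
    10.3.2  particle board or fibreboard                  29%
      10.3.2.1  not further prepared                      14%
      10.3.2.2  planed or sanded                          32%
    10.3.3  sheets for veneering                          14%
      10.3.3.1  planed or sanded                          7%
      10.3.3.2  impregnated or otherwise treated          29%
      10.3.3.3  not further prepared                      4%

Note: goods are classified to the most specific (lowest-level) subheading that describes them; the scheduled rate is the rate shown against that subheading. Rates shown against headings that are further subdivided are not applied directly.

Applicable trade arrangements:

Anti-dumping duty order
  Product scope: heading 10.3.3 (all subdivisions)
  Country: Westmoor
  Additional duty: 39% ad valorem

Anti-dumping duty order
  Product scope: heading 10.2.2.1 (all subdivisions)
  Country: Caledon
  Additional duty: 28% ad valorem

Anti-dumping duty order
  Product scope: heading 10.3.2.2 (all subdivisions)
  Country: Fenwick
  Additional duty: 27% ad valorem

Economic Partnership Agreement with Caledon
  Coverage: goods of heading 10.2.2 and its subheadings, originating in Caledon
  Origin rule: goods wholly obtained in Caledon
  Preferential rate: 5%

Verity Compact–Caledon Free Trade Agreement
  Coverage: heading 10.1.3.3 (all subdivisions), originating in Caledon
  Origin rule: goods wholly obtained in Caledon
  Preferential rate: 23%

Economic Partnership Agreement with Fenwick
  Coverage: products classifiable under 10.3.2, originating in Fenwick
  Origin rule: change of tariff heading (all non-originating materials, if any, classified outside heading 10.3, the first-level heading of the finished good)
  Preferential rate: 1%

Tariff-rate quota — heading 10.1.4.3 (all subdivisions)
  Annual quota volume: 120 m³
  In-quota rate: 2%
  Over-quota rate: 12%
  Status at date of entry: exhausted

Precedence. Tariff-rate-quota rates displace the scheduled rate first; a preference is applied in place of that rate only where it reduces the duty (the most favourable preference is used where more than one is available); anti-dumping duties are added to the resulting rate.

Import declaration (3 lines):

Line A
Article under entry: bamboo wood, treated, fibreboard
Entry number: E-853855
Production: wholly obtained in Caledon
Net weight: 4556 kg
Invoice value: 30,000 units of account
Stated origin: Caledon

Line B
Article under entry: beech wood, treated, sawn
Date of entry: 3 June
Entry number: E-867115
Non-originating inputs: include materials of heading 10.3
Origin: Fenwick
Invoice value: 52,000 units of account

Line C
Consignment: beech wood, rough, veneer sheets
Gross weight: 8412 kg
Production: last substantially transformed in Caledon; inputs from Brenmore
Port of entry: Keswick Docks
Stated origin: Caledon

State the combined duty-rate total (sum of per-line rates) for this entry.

27%

Line A: bamboo → 10.2; fibreboard → 10.2.2; treated → 10.2.2.2. Scheduled 3%. Caledon agreement on 10.2.2: wholly obtained → 5% available; Caledon agreement on 10.1.3.3: 10.2.2.2 not covered; preference 5% not lower than 3% → no reduction. → 3%.
Line B: beech → 10.3; sawn → 10.3.1; treated → 10.3.1.1. Scheduled 20%. Fenwick agreement on 10.3.2: 10.3.1.1 not covered. → 20%.
Line C: beech → 10.3; veneer sheets → 10.3.3; rough → 10.3.3.3. Scheduled 4%. Caledon agreement on 10.2.2: 10.3.3.3 not covered; Caledon agreement on 10.1.3.3: 10.3.3.3 not covered. → 4%.
Sum: 3% + 20% + 4% = 27%.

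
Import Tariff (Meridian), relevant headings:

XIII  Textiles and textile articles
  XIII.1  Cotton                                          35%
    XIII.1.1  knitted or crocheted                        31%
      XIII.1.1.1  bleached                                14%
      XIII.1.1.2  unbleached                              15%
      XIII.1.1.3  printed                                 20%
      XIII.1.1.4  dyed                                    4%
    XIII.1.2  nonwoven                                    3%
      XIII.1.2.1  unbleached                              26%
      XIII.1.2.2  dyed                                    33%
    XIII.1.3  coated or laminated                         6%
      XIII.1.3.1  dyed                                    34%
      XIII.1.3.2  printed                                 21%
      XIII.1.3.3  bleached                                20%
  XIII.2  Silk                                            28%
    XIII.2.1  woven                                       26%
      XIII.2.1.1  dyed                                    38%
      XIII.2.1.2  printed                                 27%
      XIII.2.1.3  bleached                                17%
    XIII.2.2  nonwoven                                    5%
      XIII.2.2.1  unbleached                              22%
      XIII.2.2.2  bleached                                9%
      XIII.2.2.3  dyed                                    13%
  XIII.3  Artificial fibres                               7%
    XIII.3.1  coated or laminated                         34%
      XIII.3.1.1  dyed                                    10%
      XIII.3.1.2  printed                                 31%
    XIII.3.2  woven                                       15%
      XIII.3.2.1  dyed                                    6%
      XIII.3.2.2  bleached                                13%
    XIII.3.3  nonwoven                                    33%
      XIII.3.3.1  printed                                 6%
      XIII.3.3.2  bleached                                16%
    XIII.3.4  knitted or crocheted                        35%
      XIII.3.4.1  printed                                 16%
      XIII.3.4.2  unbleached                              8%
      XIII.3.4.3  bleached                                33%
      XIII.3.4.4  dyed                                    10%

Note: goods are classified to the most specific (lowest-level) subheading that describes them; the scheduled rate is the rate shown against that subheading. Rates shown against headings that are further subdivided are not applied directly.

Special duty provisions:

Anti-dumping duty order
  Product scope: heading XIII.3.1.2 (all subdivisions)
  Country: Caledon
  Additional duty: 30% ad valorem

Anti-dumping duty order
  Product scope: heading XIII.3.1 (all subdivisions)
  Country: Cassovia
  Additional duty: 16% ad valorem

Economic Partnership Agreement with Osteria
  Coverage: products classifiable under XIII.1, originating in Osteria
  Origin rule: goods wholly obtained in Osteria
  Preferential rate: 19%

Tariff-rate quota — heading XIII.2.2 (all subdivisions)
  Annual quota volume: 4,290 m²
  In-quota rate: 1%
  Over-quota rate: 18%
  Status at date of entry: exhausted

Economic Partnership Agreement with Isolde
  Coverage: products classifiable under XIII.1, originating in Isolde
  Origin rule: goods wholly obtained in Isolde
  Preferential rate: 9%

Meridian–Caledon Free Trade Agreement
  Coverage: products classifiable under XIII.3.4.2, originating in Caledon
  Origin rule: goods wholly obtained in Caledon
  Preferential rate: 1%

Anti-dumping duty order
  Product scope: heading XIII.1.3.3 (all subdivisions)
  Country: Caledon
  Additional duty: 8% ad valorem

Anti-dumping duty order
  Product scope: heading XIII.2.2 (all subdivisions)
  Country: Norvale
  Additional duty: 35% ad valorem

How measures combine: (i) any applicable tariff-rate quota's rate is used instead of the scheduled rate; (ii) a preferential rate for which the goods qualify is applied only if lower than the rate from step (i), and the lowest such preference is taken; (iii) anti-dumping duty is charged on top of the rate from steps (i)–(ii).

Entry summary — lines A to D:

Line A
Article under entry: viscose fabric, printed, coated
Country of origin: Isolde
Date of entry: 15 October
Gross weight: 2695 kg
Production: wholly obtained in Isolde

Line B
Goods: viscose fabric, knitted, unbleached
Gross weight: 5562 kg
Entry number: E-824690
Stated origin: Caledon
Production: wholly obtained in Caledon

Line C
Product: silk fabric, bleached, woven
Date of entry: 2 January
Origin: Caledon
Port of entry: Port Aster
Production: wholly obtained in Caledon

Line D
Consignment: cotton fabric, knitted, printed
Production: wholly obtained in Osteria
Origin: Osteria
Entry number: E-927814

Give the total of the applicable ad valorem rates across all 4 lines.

Line A: viscose → XIII.3; coated → XIII.3.1; printed → XIII.3.1.2. Scheduled 31%. Isolde agreement on XIII.1: XIII.3.1.2 not covered. → 31%.
Line B: viscose → XIII.3; knitted → XIII.3.4; unbleached → XIII.3.4.2. Scheduled 8%. Caledon agreement on XIII.3.4.2: wholly obtained → 1% available; preferential 1%. → 1%.
Line C: silk → XIII.2; woven → XIII.2.1; bleached → XIII.2.1.3. Scheduled 17%. Caledon agreement on XIII.3.4.2: XIII.2.1.3 not covered. → 17%.
Line D: cotton → XIII.1; knitted → XIII.1.1; printed → XIII.1.1.3. Scheduled 20%. Osteria agreement on XIII.1: wholly obtained → 19% available; preferential 19%. → 19%.
Sum: 31% + 1% + 17% + 19% = 68%.

68%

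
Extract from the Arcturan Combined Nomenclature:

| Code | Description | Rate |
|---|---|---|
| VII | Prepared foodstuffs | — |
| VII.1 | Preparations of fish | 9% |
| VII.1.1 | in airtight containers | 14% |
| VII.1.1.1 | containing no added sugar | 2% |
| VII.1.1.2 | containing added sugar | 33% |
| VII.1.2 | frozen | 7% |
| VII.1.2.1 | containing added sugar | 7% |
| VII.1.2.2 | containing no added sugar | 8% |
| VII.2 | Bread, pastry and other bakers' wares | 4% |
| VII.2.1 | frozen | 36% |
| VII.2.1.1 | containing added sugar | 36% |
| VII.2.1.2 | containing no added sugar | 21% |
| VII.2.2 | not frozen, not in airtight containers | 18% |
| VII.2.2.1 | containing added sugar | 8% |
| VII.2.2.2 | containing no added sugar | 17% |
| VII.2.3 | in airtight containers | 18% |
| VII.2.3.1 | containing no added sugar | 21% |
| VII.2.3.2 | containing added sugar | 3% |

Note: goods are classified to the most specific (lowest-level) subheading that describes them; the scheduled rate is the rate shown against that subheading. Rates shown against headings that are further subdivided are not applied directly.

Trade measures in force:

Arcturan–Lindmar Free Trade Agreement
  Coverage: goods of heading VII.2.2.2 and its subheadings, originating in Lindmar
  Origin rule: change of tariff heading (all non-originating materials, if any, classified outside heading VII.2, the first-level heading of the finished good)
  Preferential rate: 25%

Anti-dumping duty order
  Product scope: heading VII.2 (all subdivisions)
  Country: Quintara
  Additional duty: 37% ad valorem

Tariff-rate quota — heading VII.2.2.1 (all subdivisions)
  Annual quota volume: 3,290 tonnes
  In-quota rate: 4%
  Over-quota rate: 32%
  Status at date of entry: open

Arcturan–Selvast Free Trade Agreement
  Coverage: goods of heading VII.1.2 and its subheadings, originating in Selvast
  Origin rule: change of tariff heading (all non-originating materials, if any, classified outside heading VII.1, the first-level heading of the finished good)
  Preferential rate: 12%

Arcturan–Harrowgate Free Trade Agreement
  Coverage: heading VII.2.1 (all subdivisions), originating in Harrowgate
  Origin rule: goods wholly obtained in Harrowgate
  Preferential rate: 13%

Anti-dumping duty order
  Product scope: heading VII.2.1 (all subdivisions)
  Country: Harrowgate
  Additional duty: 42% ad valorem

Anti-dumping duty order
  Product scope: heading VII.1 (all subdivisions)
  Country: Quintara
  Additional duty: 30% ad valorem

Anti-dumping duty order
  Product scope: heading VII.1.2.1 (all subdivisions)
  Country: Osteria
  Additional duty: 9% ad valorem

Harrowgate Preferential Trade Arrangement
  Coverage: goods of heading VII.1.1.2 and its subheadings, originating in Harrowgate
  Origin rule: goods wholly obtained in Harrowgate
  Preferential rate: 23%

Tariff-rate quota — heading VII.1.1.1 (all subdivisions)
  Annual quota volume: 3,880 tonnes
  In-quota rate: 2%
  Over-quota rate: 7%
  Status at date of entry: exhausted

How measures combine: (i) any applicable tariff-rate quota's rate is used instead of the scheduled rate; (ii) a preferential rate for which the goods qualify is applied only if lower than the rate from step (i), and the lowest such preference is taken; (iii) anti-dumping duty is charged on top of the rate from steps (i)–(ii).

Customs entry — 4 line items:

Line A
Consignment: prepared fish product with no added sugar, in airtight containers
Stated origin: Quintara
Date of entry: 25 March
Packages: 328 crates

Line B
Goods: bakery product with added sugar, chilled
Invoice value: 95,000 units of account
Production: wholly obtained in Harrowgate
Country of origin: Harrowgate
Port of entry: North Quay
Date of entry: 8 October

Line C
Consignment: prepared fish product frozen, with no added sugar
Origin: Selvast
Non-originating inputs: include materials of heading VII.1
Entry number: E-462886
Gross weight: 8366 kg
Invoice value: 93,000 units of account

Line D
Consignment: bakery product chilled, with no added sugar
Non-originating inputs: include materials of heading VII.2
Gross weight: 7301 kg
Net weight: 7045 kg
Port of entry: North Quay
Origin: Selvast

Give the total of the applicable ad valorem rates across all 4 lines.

Line A: prepared fish product → VII.1; in airtight containers → VII.1.1; with no added sugar → VII.1.1.1. Scheduled 2%. quota on VII.1.1.1 exhausted → over-quota 7%; anti-dumping (Quintara, VII.1): +30%; total 7% + 30% = 37%. → 37%.
Line B: bakery product → VII.2; chilled → VII.2.2; with added sugar → VII.2.2.1. Scheduled 8%. quota on VII.2.2.1 open → in-quota 4%; Harrowgate agreement on VII.2.1: VII.2.2.1 not covered; Harrowgate agreement on VII.1.1.2: VII.2.2.1 not covered. → 4%.
Line C: prepared fish product → VII.1; frozen → VII.1.2; with no added sugar → VII.1.2.2. Scheduled 8%. Selvast agreement on VII.1.2: CTH not met. → 8%.
Line D: bakery product → VII.2; chilled → VII.2.2; with no added sugar → VII.2.2.2. Scheduled 17%. Selvast agreement on VII.1.2: VII.2.2.2 not covered. → 17%.
Sum: 37% + 4% + 8% + 17% = 66%.

66%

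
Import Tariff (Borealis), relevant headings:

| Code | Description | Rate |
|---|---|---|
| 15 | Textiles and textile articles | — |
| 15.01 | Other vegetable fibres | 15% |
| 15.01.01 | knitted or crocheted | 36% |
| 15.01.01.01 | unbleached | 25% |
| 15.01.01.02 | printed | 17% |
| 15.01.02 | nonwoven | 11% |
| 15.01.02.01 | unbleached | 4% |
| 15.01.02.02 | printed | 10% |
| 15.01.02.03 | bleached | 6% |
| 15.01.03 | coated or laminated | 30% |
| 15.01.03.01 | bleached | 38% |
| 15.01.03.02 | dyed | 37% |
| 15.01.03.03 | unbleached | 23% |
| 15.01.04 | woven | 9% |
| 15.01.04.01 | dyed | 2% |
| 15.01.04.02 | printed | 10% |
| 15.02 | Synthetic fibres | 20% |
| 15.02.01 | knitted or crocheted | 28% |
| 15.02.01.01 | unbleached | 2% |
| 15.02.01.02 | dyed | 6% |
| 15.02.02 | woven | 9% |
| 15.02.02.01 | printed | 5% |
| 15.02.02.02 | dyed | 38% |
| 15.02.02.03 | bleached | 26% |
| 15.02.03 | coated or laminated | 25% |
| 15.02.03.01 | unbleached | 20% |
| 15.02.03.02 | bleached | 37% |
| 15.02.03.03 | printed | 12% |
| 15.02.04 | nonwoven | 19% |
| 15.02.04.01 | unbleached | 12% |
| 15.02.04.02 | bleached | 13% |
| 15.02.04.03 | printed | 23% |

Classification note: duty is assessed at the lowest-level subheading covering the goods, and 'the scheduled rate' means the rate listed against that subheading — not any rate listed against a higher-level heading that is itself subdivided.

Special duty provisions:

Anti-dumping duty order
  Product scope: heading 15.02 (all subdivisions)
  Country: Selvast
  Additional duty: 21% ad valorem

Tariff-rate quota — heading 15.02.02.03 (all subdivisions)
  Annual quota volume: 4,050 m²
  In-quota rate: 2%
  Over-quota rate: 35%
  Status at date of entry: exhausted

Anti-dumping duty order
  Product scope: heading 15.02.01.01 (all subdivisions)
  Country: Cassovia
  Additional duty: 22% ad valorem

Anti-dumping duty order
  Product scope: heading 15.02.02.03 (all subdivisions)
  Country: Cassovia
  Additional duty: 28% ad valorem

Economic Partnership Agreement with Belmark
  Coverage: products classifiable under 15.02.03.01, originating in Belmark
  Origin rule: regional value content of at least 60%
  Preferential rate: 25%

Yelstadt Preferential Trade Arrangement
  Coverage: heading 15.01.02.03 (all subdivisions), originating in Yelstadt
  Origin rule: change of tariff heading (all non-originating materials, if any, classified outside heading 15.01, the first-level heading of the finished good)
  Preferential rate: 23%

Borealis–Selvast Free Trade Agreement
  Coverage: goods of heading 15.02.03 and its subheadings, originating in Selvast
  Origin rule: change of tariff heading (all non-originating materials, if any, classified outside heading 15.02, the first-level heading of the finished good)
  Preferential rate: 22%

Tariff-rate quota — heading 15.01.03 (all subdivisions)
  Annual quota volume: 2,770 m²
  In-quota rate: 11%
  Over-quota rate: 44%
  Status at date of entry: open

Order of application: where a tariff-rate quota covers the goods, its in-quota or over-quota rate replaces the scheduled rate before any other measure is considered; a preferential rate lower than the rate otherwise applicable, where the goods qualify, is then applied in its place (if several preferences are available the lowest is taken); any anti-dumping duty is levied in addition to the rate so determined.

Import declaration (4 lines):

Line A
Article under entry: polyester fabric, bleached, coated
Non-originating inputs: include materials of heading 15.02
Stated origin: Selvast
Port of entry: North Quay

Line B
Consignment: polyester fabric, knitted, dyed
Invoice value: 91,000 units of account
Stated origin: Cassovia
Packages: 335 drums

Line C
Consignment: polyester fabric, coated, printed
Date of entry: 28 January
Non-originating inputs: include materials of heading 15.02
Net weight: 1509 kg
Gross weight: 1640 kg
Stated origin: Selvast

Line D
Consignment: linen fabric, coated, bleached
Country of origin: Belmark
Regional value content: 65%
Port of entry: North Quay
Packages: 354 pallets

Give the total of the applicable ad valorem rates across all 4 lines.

Line A: polyester → 15.02; coated → 15.02.03; bleached → 15.02.03.02. Scheduled 37%. Selvast agreement on 15.02.03: CTH not met; anti-dumping (Selvast, 15.02): +21%; total 37% + 21% = 58%. → 58%.
Line B: polyester → 15.02; knitted → 15.02.01; dyed → 15.02.01.02. Scheduled 6%. No special measure applies. → 6%.
Line C: polyester → 15.02; coated → 15.02.03; printed → 15.02.03.03. Scheduled 12%. Selvast agreement on 15.02.03: CTH not met; anti-dumping (Selvast, 15.02): +21%; total 12% + 21% = 33%. → 33%.
Line D: linen → 15.01; coated → 15.01.03; bleached → 15.01.03.01. Scheduled 38%. quota on 15.01.03 open → in-quota 11%; Belmark agreement on 15.02.03.01: 15.01.03.01 not covered. → 11%.
Sum: 58% + 6% + 33% + 11% = 108%.

108%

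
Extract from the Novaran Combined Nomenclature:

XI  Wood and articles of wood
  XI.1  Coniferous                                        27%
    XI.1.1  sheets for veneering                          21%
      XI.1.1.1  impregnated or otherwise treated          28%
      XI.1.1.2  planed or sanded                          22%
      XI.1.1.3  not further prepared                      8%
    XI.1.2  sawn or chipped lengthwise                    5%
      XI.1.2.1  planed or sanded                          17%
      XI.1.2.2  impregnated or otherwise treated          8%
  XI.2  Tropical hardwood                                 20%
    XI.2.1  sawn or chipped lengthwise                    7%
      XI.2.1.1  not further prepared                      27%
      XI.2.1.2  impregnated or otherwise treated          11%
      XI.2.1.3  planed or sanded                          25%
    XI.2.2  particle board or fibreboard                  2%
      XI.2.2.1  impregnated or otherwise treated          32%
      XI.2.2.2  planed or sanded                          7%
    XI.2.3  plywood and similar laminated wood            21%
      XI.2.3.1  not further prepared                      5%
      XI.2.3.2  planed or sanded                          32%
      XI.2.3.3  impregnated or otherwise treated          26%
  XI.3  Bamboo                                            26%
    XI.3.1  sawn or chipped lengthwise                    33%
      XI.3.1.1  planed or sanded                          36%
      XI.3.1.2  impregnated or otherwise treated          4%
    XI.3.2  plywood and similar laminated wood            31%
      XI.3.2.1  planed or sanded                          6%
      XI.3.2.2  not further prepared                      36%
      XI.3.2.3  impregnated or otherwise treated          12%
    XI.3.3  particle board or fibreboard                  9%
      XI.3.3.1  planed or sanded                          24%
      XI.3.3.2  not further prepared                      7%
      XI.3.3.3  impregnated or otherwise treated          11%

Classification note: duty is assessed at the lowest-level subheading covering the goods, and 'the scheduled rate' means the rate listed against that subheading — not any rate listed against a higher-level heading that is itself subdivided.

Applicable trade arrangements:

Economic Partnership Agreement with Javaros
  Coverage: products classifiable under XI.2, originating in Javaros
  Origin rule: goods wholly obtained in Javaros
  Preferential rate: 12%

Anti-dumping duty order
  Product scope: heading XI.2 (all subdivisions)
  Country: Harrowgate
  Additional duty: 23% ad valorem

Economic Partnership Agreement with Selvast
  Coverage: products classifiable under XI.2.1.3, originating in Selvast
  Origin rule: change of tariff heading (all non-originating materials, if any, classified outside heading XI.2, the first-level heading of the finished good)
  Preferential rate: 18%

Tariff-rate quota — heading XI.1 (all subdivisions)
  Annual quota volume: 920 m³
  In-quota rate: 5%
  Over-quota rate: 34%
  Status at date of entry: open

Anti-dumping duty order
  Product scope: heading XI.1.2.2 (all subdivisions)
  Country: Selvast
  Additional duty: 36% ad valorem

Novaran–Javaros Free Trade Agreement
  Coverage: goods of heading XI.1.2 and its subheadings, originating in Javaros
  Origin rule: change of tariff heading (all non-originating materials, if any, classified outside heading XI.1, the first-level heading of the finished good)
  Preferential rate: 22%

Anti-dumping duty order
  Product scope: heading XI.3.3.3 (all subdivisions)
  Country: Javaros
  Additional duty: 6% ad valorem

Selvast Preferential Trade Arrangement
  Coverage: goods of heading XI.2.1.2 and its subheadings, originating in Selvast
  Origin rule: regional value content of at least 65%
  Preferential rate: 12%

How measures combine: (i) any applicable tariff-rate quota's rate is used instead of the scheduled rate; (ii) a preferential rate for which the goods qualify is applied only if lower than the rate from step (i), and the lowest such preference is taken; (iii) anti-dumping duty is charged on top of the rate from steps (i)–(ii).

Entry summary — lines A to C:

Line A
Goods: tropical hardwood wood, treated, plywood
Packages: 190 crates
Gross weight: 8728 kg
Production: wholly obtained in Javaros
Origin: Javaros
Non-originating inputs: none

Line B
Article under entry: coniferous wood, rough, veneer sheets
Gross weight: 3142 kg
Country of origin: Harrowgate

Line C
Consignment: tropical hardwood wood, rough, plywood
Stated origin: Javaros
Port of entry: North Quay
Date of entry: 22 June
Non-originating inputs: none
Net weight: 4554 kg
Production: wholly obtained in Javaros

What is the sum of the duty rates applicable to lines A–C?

22%

Line A: tropical hardwood → XI.2; plywood → XI.2.3; treated → XI.2.3.3. Scheduled 26%. Javaros agreement on XI.2: wholly obtained → 12% available; Javaros agreement on XI.1.2: XI.2.3.3 not covered; preferential 12%. → 12%.
Line B: coniferous → XI.1; veneer sheets → XI.1.1; rough → XI.1.1.3. Scheduled 8%. quota on XI.1 open → in-quota 5%. → 5%.
Line C: tropical hardwood → XI.2; plywood → XI.2.3; rough → XI.2.3.1. Scheduled 5%. Javaros agreement on XI.2: wholly obtained → 12% available; Javaros agreement on XI.1.2: XI.2.3.1 not covered; preference 12% not lower than 5% → no reduction. → 5%.
Sum: 12% + 5% + 5% = 22%.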